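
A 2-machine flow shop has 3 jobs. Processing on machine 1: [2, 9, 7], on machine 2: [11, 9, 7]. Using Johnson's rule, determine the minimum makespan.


Apply Johnson's rule:
  Group 1 (a <= b): [(1, 2, 11), (3, 7, 7), (2, 9, 9)]
  Group 2 (a > b): []
Optimal job order: [1, 3, 2]
Schedule:
  Job 1: M1 done at 2, M2 done at 13
  Job 3: M1 done at 9, M2 done at 20
  Job 2: M1 done at 18, M2 done at 29
Makespan = 29

29


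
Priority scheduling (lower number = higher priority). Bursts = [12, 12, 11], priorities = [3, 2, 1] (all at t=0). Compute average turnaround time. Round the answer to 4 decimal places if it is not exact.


Sort by priority (ascending = highest first):
Order: [(1, 11), (2, 12), (3, 12)]
Completion times:
  Priority 1, burst=11, C=11
  Priority 2, burst=12, C=23
  Priority 3, burst=12, C=35
Average turnaround = 69/3 = 23.0

23.0


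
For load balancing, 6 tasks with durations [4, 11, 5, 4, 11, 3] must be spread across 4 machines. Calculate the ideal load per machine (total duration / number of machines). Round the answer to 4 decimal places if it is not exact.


Total processing time = 4 + 11 + 5 + 4 + 11 + 3 = 38
Number of machines = 4
Ideal balanced load = 38 / 4 = 9.5

9.5


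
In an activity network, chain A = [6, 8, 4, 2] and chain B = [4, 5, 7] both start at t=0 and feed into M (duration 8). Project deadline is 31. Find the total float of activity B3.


Forward pass: ES(B3) = sum of predecessors on chain B = 9
EF = ES + duration = 9 + 7 = 16
Backward pass: LF(M) = deadline = 31; LS(M) = 31 - 8 = 23
LF(B3) = LS(M) - sum(successors on chain B) = 23 - 0 = 23
LS = LF - duration = 23 - 7 = 16
Total float = LS - ES = 16 - 9 = 7

7


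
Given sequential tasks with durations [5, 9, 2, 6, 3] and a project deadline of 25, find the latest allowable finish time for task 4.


LF(activity 4) = deadline - sum of successor durations
Successors: activities 5 through 5 with durations [3]
Sum of successor durations = 3
LF = 25 - 3 = 22

22


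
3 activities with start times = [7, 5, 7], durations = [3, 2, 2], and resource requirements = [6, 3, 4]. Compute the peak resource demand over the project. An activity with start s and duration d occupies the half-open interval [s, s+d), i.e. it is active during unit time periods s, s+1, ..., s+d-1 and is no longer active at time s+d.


Each activity i is active on [start_i, start_i + duration_i).
Compute total resource usage per time slot:
  t=0: active resources = [], total = 0
  t=1: active resources = [], total = 0
  t=2: active resources = [], total = 0
  t=3: active resources = [], total = 0
  t=4: active resources = [], total = 0
  t=5: active resources = [3], total = 3
  t=6: active resources = [3], total = 3
  t=7: active resources = [6, 4], total = 10
  t=8: active resources = [6, 4], total = 10
  t=9: active resources = [6], total = 6
Peak resource demand = 10

10


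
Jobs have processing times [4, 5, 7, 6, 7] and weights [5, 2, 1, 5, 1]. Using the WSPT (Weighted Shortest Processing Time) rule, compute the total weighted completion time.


Compute p/w ratios and sort ascending (WSPT): [(4, 5), (6, 5), (5, 2), (7, 1), (7, 1)]
Compute weighted completion times:
  Job (p=4,w=5): C=4, w*C=5*4=20
  Job (p=6,w=5): C=10, w*C=5*10=50
  Job (p=5,w=2): C=15, w*C=2*15=30
  Job (p=7,w=1): C=22, w*C=1*22=22
  Job (p=7,w=1): C=29, w*C=1*29=29
Total weighted completion time = 151

151


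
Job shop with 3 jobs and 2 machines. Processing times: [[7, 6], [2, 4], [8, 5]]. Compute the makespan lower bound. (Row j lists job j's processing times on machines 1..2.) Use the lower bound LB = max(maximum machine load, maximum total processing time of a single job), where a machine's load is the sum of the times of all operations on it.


Machine loads:
  Machine 1: 7 + 2 + 8 = 17
  Machine 2: 6 + 4 + 5 = 15
Max machine load = 17
Job totals:
  Job 1: 13
  Job 2: 6
  Job 3: 13
Max job total = 13
Lower bound = max(17, 13) = 17

17


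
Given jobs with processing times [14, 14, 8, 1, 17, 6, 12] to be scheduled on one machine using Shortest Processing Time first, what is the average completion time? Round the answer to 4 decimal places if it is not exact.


Sort jobs by processing time (SPT order): [1, 6, 8, 12, 14, 14, 17]
Compute completion times sequentially:
  Job 1: processing = 1, completes at 1
  Job 2: processing = 6, completes at 7
  Job 3: processing = 8, completes at 15
  Job 4: processing = 12, completes at 27
  Job 5: processing = 14, completes at 41
  Job 6: processing = 14, completes at 55
  Job 7: processing = 17, completes at 72
Sum of completion times = 218
Average completion time = 218/7 = 31.1429

31.1429


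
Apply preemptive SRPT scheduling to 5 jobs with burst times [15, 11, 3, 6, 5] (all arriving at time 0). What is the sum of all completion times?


Since all jobs arrive at t=0, SRPT equals SPT ordering.
SPT order: [3, 5, 6, 11, 15]
Completion times:
  Job 1: p=3, C=3
  Job 2: p=5, C=8
  Job 3: p=6, C=14
  Job 4: p=11, C=25
  Job 5: p=15, C=40
Total completion time = 3 + 8 + 14 + 25 + 40 = 90

90


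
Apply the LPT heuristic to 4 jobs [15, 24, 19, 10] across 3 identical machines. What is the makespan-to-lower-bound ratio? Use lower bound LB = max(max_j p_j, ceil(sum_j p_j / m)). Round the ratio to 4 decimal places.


LPT order: [24, 19, 15, 10]
Machine loads after assignment: [24, 19, 25]
LPT makespan = 25
Lower bound = max(max_job, ceil(total/3)) = max(24, 23) = 24
Ratio = 25 / 24 = 1.0417

1.0417


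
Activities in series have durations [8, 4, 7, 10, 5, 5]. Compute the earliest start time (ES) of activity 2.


Activity 2 starts after activities 1 through 1 complete.
Predecessor durations: [8]
ES = 8 = 8

8


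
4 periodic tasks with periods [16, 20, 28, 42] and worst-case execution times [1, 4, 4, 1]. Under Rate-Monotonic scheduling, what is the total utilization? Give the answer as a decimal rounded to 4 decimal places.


Compute individual utilizations (exact fractions):
  Task 1: C/T = 1/16 (approx. 0.0625)
  Task 2: C/T = 4/20 = 1/5 (approx. 0.2)
  Task 3: C/T = 4/28 = 1/7 (approx. 0.1429)
  Task 4: C/T = 1/42 (approx. 0.0238)
Total utilization U = 1/16 + 1/5 + 1/7 + 1/42 = 103/240
Rounded to 4 decimal places: U = 0.4292
RM (Liu & Layland) bound for 4 tasks = 0.756828; compare with U = 103/240 (approx. 0.429167)
U <= bound, so schedulable by RM sufficient condition.

0.4292


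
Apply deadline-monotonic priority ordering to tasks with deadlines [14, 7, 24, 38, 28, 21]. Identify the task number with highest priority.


Sort tasks by relative deadline (ascending):
  Task 2: deadline = 7
  Task 1: deadline = 14
  Task 6: deadline = 21
  Task 3: deadline = 24
  Task 5: deadline = 28
  Task 4: deadline = 38
Priority order (highest first): [2, 1, 6, 3, 5, 4]
Highest priority task = 2

2


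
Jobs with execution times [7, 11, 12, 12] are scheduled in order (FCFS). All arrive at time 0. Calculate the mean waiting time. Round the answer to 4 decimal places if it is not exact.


FCFS order (as given): [7, 11, 12, 12]
Waiting times:
  Job 1: wait = 0
  Job 2: wait = 7
  Job 3: wait = 18
  Job 4: wait = 30
Sum of waiting times = 55
Average waiting time = 55/4 = 13.75

13.75


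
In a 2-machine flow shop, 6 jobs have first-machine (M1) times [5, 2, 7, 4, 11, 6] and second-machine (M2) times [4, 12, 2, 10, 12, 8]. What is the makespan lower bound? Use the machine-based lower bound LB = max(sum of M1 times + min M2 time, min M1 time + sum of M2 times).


LB1 = sum(M1 times) + min(M2 times) = 35 + 2 = 37
LB2 = min(M1 times) + sum(M2 times) = 2 + 48 = 50
Lower bound = max(LB1, LB2) = max(37, 50) = 50

50


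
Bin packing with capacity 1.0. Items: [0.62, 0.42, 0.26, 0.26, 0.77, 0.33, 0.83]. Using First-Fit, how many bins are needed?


Place items sequentially using First-Fit:
  Item 0.62 -> new Bin 1
  Item 0.42 -> new Bin 2
  Item 0.26 -> Bin 1 (now 0.88)
  Item 0.26 -> Bin 2 (now 0.68)
  Item 0.77 -> new Bin 3
  Item 0.33 -> new Bin 4
  Item 0.83 -> new Bin 5
Total bins used = 5

5


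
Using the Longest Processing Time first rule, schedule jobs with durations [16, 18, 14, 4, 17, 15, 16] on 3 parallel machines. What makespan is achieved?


Sort jobs in decreasing order (LPT): [18, 17, 16, 16, 15, 14, 4]
Assign each job to the least loaded machine:
  Machine 1: jobs [18, 14, 4], load = 36
  Machine 2: jobs [17, 15], load = 32
  Machine 3: jobs [16, 16], load = 32
Makespan = max load = 36

36


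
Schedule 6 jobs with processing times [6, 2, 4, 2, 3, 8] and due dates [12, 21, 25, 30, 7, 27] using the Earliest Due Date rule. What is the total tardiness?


Sort by due date (EDD order): [(3, 7), (6, 12), (2, 21), (4, 25), (8, 27), (2, 30)]
Compute completion times and tardiness:
  Job 1: p=3, d=7, C=3, tardiness=max(0,3-7)=0
  Job 2: p=6, d=12, C=9, tardiness=max(0,9-12)=0
  Job 3: p=2, d=21, C=11, tardiness=max(0,11-21)=0
  Job 4: p=4, d=25, C=15, tardiness=max(0,15-25)=0
  Job 5: p=8, d=27, C=23, tardiness=max(0,23-27)=0
  Job 6: p=2, d=30, C=25, tardiness=max(0,25-30)=0
Total tardiness = 0

0


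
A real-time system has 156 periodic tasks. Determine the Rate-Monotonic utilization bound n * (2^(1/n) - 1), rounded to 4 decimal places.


Compute 2^(1/156) = 1.0044531370
Subtract 1: 1.0044531370 - 1 = 0.0044531370
Multiply by n: 156 * 0.0044531370 = 0.6946893720
Round to 4 dp: 0.6947

0.6947


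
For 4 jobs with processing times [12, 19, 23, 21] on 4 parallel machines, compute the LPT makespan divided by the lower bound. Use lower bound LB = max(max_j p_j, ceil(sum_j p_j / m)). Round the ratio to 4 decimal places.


LPT order: [23, 21, 19, 12]
Machine loads after assignment: [23, 21, 19, 12]
LPT makespan = 23
Lower bound = max(max_job, ceil(total/4)) = max(23, 19) = 23
Ratio = 23 / 23 = 1.0

1.0


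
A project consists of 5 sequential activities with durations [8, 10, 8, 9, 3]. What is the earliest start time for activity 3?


Activity 3 starts after activities 1 through 2 complete.
Predecessor durations: [8, 10]
ES = 8 + 10 = 18

18


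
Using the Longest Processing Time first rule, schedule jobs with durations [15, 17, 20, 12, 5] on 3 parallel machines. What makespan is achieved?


Sort jobs in decreasing order (LPT): [20, 17, 15, 12, 5]
Assign each job to the least loaded machine:
  Machine 1: jobs [20], load = 20
  Machine 2: jobs [17, 5], load = 22
  Machine 3: jobs [15, 12], load = 27
Makespan = max load = 27

27


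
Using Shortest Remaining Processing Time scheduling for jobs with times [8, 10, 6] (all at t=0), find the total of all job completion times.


Since all jobs arrive at t=0, SRPT equals SPT ordering.
SPT order: [6, 8, 10]
Completion times:
  Job 1: p=6, C=6
  Job 2: p=8, C=14
  Job 3: p=10, C=24
Total completion time = 6 + 14 + 24 = 44

44


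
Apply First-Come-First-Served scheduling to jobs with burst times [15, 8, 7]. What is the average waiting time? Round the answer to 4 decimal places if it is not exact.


FCFS order (as given): [15, 8, 7]
Waiting times:
  Job 1: wait = 0
  Job 2: wait = 15
  Job 3: wait = 23
Sum of waiting times = 38
Average waiting time = 38/3 = 12.6667

12.6667


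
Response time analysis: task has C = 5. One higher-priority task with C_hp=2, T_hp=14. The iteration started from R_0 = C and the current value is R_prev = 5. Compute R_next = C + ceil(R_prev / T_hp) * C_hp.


R_next = C + ceil(R_prev / T_hp) * C_hp
ceil(5 / 14) = ceil(0.3571) = 1
Interference = 1 * 2 = 2
R_next = 5 + 2 = 7

7


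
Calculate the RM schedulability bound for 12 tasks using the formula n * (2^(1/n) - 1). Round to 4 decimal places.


Compute 2^(1/12) = 1.0594630944
Subtract 1: 1.0594630944 - 1 = 0.0594630944
Multiply by n: 12 * 0.0594630944 = 0.7135571328
Round to 4 dp: 0.7136

0.7136


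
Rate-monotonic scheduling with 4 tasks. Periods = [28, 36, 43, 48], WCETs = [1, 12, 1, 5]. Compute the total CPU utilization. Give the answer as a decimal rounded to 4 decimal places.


Compute individual utilizations (exact fractions):
  Task 1: C/T = 1/28 (approx. 0.0357)
  Task 2: C/T = 12/36 = 1/3 (approx. 0.3333)
  Task 3: C/T = 1/43 (approx. 0.0233)
  Task 4: C/T = 5/48 (approx. 0.1042)
Total utilization U = 1/28 + 1/3 + 1/43 + 5/48 = 2391/4816
Rounded to 4 decimal places: U = 0.4965
RM (Liu & Layland) bound for 4 tasks = 0.756828; compare with U = 2391/4816 (approx. 0.496470)
U <= bound, so schedulable by RM sufficient condition.

0.4965


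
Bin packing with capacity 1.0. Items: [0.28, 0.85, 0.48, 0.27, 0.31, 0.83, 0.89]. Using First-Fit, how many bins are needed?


Place items sequentially using First-Fit:
  Item 0.28 -> new Bin 1
  Item 0.85 -> new Bin 2
  Item 0.48 -> Bin 1 (now 0.76)
  Item 0.27 -> new Bin 3
  Item 0.31 -> Bin 3 (now 0.58)
  Item 0.83 -> new Bin 4
  Item 0.89 -> new Bin 5
Total bins used = 5

5


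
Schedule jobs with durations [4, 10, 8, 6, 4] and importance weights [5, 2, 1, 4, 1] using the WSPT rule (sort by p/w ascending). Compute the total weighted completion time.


Compute p/w ratios and sort ascending (WSPT): [(4, 5), (6, 4), (4, 1), (10, 2), (8, 1)]
Compute weighted completion times:
  Job (p=4,w=5): C=4, w*C=5*4=20
  Job (p=6,w=4): C=10, w*C=4*10=40
  Job (p=4,w=1): C=14, w*C=1*14=14
  Job (p=10,w=2): C=24, w*C=2*24=48
  Job (p=8,w=1): C=32, w*C=1*32=32
Total weighted completion time = 154

154


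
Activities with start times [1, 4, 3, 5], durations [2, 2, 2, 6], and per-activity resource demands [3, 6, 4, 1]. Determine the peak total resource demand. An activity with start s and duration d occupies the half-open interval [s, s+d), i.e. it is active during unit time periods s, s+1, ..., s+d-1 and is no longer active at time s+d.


Each activity i is active on [start_i, start_i + duration_i).
Compute total resource usage per time slot:
  t=0: active resources = [], total = 0
  t=1: active resources = [3], total = 3
  t=2: active resources = [3], total = 3
  t=3: active resources = [4], total = 4
  t=4: active resources = [6, 4], total = 10
  t=5: active resources = [6, 1], total = 7
  t=6: active resources = [1], total = 1
  t=7: active resources = [1], total = 1
  t=8: active resources = [1], total = 1
  t=9: active resources = [1], total = 1
  t=10: active resources = [1], total = 1
Peak resource demand = 10

10


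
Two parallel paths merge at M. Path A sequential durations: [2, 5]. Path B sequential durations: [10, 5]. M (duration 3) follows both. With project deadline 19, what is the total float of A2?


Forward pass: ES(A2) = sum of predecessors on chain A = 2
EF = ES + duration = 2 + 5 = 7
Backward pass: LF(M) = deadline = 19; LS(M) = 19 - 3 = 16
LF(A2) = LS(M) - sum(successors on chain A) = 16 - 0 = 16
LS = LF - duration = 16 - 5 = 11
Total float = LS - ES = 11 - 2 = 9

9


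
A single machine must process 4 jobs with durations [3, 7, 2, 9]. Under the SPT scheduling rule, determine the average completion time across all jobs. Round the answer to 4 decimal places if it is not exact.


Sort jobs by processing time (SPT order): [2, 3, 7, 9]
Compute completion times sequentially:
  Job 1: processing = 2, completes at 2
  Job 2: processing = 3, completes at 5
  Job 3: processing = 7, completes at 12
  Job 4: processing = 9, completes at 21
Sum of completion times = 40
Average completion time = 40/4 = 10.0

10.0


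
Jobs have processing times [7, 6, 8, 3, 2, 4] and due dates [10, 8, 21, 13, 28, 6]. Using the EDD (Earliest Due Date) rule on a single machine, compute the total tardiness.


Sort by due date (EDD order): [(4, 6), (6, 8), (7, 10), (3, 13), (8, 21), (2, 28)]
Compute completion times and tardiness:
  Job 1: p=4, d=6, C=4, tardiness=max(0,4-6)=0
  Job 2: p=6, d=8, C=10, tardiness=max(0,10-8)=2
  Job 3: p=7, d=10, C=17, tardiness=max(0,17-10)=7
  Job 4: p=3, d=13, C=20, tardiness=max(0,20-13)=7
  Job 5: p=8, d=21, C=28, tardiness=max(0,28-21)=7
  Job 6: p=2, d=28, C=30, tardiness=max(0,30-28)=2
Total tardiness = 25

25


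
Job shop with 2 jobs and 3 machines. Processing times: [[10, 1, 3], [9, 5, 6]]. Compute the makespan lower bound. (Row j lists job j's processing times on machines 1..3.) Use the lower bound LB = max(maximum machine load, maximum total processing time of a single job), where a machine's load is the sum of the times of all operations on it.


Machine loads:
  Machine 1: 10 + 9 = 19
  Machine 2: 1 + 5 = 6
  Machine 3: 3 + 6 = 9
Max machine load = 19
Job totals:
  Job 1: 14
  Job 2: 20
Max job total = 20
Lower bound = max(19, 20) = 20

20


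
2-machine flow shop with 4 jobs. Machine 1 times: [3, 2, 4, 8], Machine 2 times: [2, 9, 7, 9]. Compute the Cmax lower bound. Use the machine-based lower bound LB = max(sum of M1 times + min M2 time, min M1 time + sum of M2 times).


LB1 = sum(M1 times) + min(M2 times) = 17 + 2 = 19
LB2 = min(M1 times) + sum(M2 times) = 2 + 27 = 29
Lower bound = max(LB1, LB2) = max(19, 29) = 29

29


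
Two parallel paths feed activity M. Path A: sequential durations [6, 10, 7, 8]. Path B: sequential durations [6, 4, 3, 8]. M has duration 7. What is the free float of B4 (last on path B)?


ES(B4) = sum of predecessors on chain B = 13
EF(B4) = ES + duration = 13 + 8 = 21
Successor of B4 is M. ES(M) = max(sum(A), sum(B)) = max(31, 21) = 31
Free float = ES(successor) - EF(current) = 31 - 21 = 10

10


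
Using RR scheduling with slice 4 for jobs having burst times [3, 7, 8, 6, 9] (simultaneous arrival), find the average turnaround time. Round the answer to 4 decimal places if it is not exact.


Time quantum = 4
Execution trace:
  J1 runs 3 units, time = 3
  J2 runs 4 units, time = 7
  J3 runs 4 units, time = 11
  J4 runs 4 units, time = 15
  J5 runs 4 units, time = 19
  J2 runs 3 units, time = 22
  J3 runs 4 units, time = 26
  J4 runs 2 units, time = 28
  J5 runs 4 units, time = 32
  J5 runs 1 units, time = 33
Finish times: [3, 22, 26, 28, 33]
Average turnaround = 112/5 = 22.4

22.4


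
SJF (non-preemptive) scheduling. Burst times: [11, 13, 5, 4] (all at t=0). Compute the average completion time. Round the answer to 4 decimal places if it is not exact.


SJF order (ascending): [4, 5, 11, 13]
Completion times:
  Job 1: burst=4, C=4
  Job 2: burst=5, C=9
  Job 3: burst=11, C=20
  Job 4: burst=13, C=33
Average completion = 66/4 = 16.5

16.5


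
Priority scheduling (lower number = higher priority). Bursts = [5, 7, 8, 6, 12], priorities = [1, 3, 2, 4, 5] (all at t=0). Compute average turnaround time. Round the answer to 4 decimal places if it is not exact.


Sort by priority (ascending = highest first):
Order: [(1, 5), (2, 8), (3, 7), (4, 6), (5, 12)]
Completion times:
  Priority 1, burst=5, C=5
  Priority 2, burst=8, C=13
  Priority 3, burst=7, C=20
  Priority 4, burst=6, C=26
  Priority 5, burst=12, C=38
Average turnaround = 102/5 = 20.4

20.4


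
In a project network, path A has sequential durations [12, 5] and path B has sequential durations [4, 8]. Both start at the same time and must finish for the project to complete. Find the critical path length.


Path A total = 12 + 5 = 17
Path B total = 4 + 8 = 12
Critical path = longest path = max(17, 12) = 17

17


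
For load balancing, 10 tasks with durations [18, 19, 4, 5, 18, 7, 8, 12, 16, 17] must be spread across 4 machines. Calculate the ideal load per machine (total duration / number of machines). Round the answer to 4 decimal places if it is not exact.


Total processing time = 18 + 19 + 4 + 5 + 18 + 7 + 8 + 12 + 16 + 17 = 124
Number of machines = 4
Ideal balanced load = 124 / 4 = 31.0

31.0


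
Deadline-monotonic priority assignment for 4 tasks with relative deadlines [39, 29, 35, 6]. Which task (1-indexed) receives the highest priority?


Sort tasks by relative deadline (ascending):
  Task 4: deadline = 6
  Task 2: deadline = 29
  Task 3: deadline = 35
  Task 1: deadline = 39
Priority order (highest first): [4, 2, 3, 1]
Highest priority task = 4

4


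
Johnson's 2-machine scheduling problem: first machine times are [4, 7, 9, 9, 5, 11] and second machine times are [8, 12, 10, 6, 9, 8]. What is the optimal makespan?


Apply Johnson's rule:
  Group 1 (a <= b): [(1, 4, 8), (5, 5, 9), (2, 7, 12), (3, 9, 10)]
  Group 2 (a > b): [(6, 11, 8), (4, 9, 6)]
Optimal job order: [1, 5, 2, 3, 6, 4]
Schedule:
  Job 1: M1 done at 4, M2 done at 12
  Job 5: M1 done at 9, M2 done at 21
  Job 2: M1 done at 16, M2 done at 33
  Job 3: M1 done at 25, M2 done at 43
  Job 6: M1 done at 36, M2 done at 51
  Job 4: M1 done at 45, M2 done at 57
Makespan = 57

57


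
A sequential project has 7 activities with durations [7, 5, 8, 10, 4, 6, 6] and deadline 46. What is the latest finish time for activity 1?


LF(activity 1) = deadline - sum of successor durations
Successors: activities 2 through 7 with durations [5, 8, 10, 4, 6, 6]
Sum of successor durations = 39
LF = 46 - 39 = 7

7


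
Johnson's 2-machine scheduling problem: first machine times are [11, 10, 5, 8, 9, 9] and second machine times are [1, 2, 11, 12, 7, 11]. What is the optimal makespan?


Apply Johnson's rule:
  Group 1 (a <= b): [(3, 5, 11), (4, 8, 12), (6, 9, 11)]
  Group 2 (a > b): [(5, 9, 7), (2, 10, 2), (1, 11, 1)]
Optimal job order: [3, 4, 6, 5, 2, 1]
Schedule:
  Job 3: M1 done at 5, M2 done at 16
  Job 4: M1 done at 13, M2 done at 28
  Job 6: M1 done at 22, M2 done at 39
  Job 5: M1 done at 31, M2 done at 46
  Job 2: M1 done at 41, M2 done at 48
  Job 1: M1 done at 52, M2 done at 53
Makespan = 53

53


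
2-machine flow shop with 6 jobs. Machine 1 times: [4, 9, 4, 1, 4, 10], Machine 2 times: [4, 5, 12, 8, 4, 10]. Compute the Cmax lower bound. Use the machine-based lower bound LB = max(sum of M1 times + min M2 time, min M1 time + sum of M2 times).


LB1 = sum(M1 times) + min(M2 times) = 32 + 4 = 36
LB2 = min(M1 times) + sum(M2 times) = 1 + 43 = 44
Lower bound = max(LB1, LB2) = max(36, 44) = 44

44


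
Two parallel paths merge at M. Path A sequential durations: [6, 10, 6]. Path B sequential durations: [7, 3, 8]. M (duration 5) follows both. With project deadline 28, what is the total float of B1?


Forward pass: ES(B1) = sum of predecessors on chain B = 0
EF = ES + duration = 0 + 7 = 7
Backward pass: LF(M) = deadline = 28; LS(M) = 28 - 5 = 23
LF(B1) = LS(M) - sum(successors on chain B) = 23 - 11 = 12
LS = LF - duration = 12 - 7 = 5
Total float = LS - ES = 5 - 0 = 5

5


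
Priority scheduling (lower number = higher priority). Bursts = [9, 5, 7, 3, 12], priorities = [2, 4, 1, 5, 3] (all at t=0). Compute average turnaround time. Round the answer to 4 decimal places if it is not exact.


Sort by priority (ascending = highest first):
Order: [(1, 7), (2, 9), (3, 12), (4, 5), (5, 3)]
Completion times:
  Priority 1, burst=7, C=7
  Priority 2, burst=9, C=16
  Priority 3, burst=12, C=28
  Priority 4, burst=5, C=33
  Priority 5, burst=3, C=36
Average turnaround = 120/5 = 24.0

24.0


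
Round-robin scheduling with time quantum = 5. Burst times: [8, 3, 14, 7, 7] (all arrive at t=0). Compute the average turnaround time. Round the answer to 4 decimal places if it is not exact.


Time quantum = 5
Execution trace:
  J1 runs 5 units, time = 5
  J2 runs 3 units, time = 8
  J3 runs 5 units, time = 13
  J4 runs 5 units, time = 18
  J5 runs 5 units, time = 23
  J1 runs 3 units, time = 26
  J3 runs 5 units, time = 31
  J4 runs 2 units, time = 33
  J5 runs 2 units, time = 35
  J3 runs 4 units, time = 39
Finish times: [26, 8, 39, 33, 35]
Average turnaround = 141/5 = 28.2

28.2


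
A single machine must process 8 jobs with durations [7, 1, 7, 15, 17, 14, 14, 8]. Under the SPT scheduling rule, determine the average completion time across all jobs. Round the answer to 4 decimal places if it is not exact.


Sort jobs by processing time (SPT order): [1, 7, 7, 8, 14, 14, 15, 17]
Compute completion times sequentially:
  Job 1: processing = 1, completes at 1
  Job 2: processing = 7, completes at 8
  Job 3: processing = 7, completes at 15
  Job 4: processing = 8, completes at 23
  Job 5: processing = 14, completes at 37
  Job 6: processing = 14, completes at 51
  Job 7: processing = 15, completes at 66
  Job 8: processing = 17, completes at 83
Sum of completion times = 284
Average completion time = 284/8 = 35.5

35.5


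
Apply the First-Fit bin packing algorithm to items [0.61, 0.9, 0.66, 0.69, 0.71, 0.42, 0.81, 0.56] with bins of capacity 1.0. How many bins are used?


Place items sequentially using First-Fit:
  Item 0.61 -> new Bin 1
  Item 0.9 -> new Bin 2
  Item 0.66 -> new Bin 3
  Item 0.69 -> new Bin 4
  Item 0.71 -> new Bin 5
  Item 0.42 -> new Bin 6
  Item 0.81 -> new Bin 7
  Item 0.56 -> Bin 6 (now 0.98)
Total bins used = 7

7


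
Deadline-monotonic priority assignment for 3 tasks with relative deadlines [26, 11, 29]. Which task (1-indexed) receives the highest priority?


Sort tasks by relative deadline (ascending):
  Task 2: deadline = 11
  Task 1: deadline = 26
  Task 3: deadline = 29
Priority order (highest first): [2, 1, 3]
Highest priority task = 2

2


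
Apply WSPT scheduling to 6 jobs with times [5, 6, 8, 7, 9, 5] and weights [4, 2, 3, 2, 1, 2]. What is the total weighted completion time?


Compute p/w ratios and sort ascending (WSPT): [(5, 4), (5, 2), (8, 3), (6, 2), (7, 2), (9, 1)]
Compute weighted completion times:
  Job (p=5,w=4): C=5, w*C=4*5=20
  Job (p=5,w=2): C=10, w*C=2*10=20
  Job (p=8,w=3): C=18, w*C=3*18=54
  Job (p=6,w=2): C=24, w*C=2*24=48
  Job (p=7,w=2): C=31, w*C=2*31=62
  Job (p=9,w=1): C=40, w*C=1*40=40
Total weighted completion time = 244

244


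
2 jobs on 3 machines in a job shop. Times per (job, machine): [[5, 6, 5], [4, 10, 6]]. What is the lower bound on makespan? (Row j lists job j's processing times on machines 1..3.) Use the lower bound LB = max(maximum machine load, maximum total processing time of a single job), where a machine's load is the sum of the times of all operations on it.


Machine loads:
  Machine 1: 5 + 4 = 9
  Machine 2: 6 + 10 = 16
  Machine 3: 5 + 6 = 11
Max machine load = 16
Job totals:
  Job 1: 16
  Job 2: 20
Max job total = 20
Lower bound = max(16, 20) = 20

20


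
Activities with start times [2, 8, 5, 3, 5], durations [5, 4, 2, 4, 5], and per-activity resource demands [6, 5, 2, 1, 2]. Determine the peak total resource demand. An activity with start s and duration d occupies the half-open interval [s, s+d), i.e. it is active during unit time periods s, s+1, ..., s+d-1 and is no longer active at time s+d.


Each activity i is active on [start_i, start_i + duration_i).
Compute total resource usage per time slot:
  t=0: active resources = [], total = 0
  t=1: active resources = [], total = 0
  t=2: active resources = [6], total = 6
  t=3: active resources = [6, 1], total = 7
  t=4: active resources = [6, 1], total = 7
  t=5: active resources = [6, 2, 1, 2], total = 11
  t=6: active resources = [6, 2, 1, 2], total = 11
  t=7: active resources = [2], total = 2
  t=8: active resources = [5, 2], total = 7
  t=9: active resources = [5, 2], total = 7
  t=10: active resources = [5], total = 5
  t=11: active resources = [5], total = 5
Peak resource demand = 11

11


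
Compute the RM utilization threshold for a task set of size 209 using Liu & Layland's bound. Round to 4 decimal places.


Compute 2^(1/209) = 1.0033219993
Subtract 1: 1.0033219993 - 1 = 0.0033219993
Multiply by n: 209 * 0.0033219993 = 0.6942978537
Round to 4 dp: 0.6943

0.6943


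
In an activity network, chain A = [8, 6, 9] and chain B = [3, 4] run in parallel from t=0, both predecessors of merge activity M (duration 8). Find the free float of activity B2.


ES(B2) = sum of predecessors on chain B = 3
EF(B2) = ES + duration = 3 + 4 = 7
Successor of B2 is M. ES(M) = max(sum(A), sum(B)) = max(23, 7) = 23
Free float = ES(successor) - EF(current) = 23 - 7 = 16

16


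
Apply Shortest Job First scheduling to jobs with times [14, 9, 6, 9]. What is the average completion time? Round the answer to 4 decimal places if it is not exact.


SJF order (ascending): [6, 9, 9, 14]
Completion times:
  Job 1: burst=6, C=6
  Job 2: burst=9, C=15
  Job 3: burst=9, C=24
  Job 4: burst=14, C=38
Average completion = 83/4 = 20.75

20.75


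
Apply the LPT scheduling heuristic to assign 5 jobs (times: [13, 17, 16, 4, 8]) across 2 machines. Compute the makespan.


Sort jobs in decreasing order (LPT): [17, 16, 13, 8, 4]
Assign each job to the least loaded machine:
  Machine 1: jobs [17, 8, 4], load = 29
  Machine 2: jobs [16, 13], load = 29
Makespan = max load = 29

29


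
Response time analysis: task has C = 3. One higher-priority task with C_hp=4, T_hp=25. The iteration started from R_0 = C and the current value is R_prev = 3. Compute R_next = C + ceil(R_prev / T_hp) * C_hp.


R_next = C + ceil(R_prev / T_hp) * C_hp
ceil(3 / 25) = ceil(0.12) = 1
Interference = 1 * 4 = 4
R_next = 3 + 4 = 7

7


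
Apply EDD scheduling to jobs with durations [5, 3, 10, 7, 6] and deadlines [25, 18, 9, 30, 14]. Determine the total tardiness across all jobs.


Sort by due date (EDD order): [(10, 9), (6, 14), (3, 18), (5, 25), (7, 30)]
Compute completion times and tardiness:
  Job 1: p=10, d=9, C=10, tardiness=max(0,10-9)=1
  Job 2: p=6, d=14, C=16, tardiness=max(0,16-14)=2
  Job 3: p=3, d=18, C=19, tardiness=max(0,19-18)=1
  Job 4: p=5, d=25, C=24, tardiness=max(0,24-25)=0
  Job 5: p=7, d=30, C=31, tardiness=max(0,31-30)=1
Total tardiness = 5

5


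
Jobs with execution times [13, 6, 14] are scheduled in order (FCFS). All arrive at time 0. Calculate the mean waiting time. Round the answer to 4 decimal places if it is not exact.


FCFS order (as given): [13, 6, 14]
Waiting times:
  Job 1: wait = 0
  Job 2: wait = 13
  Job 3: wait = 19
Sum of waiting times = 32
Average waiting time = 32/3 = 10.6667

10.6667


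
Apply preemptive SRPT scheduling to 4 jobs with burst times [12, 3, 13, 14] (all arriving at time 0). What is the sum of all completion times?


Since all jobs arrive at t=0, SRPT equals SPT ordering.
SPT order: [3, 12, 13, 14]
Completion times:
  Job 1: p=3, C=3
  Job 2: p=12, C=15
  Job 3: p=13, C=28
  Job 4: p=14, C=42
Total completion time = 3 + 15 + 28 + 42 = 88

88


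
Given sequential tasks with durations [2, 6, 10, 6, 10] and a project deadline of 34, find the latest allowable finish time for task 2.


LF(activity 2) = deadline - sum of successor durations
Successors: activities 3 through 5 with durations [10, 6, 10]
Sum of successor durations = 26
LF = 34 - 26 = 8

8


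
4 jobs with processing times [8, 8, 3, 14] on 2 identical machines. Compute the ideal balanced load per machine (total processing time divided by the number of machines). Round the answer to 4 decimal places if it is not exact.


Total processing time = 8 + 8 + 3 + 14 = 33
Number of machines = 2
Ideal balanced load = 33 / 2 = 16.5

16.5


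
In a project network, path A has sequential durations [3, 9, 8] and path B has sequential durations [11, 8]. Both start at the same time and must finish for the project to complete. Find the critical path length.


Path A total = 3 + 9 + 8 = 20
Path B total = 11 + 8 = 19
Critical path = longest path = max(20, 19) = 20

20


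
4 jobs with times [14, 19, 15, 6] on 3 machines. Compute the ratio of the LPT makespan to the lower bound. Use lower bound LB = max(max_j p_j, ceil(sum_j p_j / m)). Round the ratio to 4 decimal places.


LPT order: [19, 15, 14, 6]
Machine loads after assignment: [19, 15, 20]
LPT makespan = 20
Lower bound = max(max_job, ceil(total/3)) = max(19, 18) = 19
Ratio = 20 / 19 = 1.0526

1.0526


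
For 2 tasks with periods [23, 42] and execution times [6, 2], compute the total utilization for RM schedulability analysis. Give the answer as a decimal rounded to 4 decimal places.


Compute individual utilizations (exact fractions):
  Task 1: C/T = 6/23 (approx. 0.2609)
  Task 2: C/T = 2/42 = 1/21 (approx. 0.0476)
Total utilization U = 6/23 + 1/21 = 149/483
Rounded to 4 decimal places: U = 0.3085
RM (Liu & Layland) bound for 2 tasks = 0.828427; compare with U = 149/483 (approx. 0.308489)
U <= bound, so schedulable by RM sufficient condition.

0.3085


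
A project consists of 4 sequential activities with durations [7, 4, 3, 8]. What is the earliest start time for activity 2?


Activity 2 starts after activities 1 through 1 complete.
Predecessor durations: [7]
ES = 7 = 7

7


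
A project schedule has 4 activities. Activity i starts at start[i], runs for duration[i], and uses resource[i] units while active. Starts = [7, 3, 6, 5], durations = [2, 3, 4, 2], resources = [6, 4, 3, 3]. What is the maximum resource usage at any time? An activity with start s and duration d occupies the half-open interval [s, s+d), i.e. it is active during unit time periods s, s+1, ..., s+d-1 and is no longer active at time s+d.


Each activity i is active on [start_i, start_i + duration_i).
Compute total resource usage per time slot:
  t=0: active resources = [], total = 0
  t=1: active resources = [], total = 0
  t=2: active resources = [], total = 0
  t=3: active resources = [4], total = 4
  t=4: active resources = [4], total = 4
  t=5: active resources = [4, 3], total = 7
  t=6: active resources = [3, 3], total = 6
  t=7: active resources = [6, 3], total = 9
  t=8: active resources = [6, 3], total = 9
  t=9: active resources = [3], total = 3
Peak resource demand = 9

9


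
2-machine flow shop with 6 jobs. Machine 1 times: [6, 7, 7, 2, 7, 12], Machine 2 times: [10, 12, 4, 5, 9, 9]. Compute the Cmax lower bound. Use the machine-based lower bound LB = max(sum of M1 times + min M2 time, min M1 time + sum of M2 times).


LB1 = sum(M1 times) + min(M2 times) = 41 + 4 = 45
LB2 = min(M1 times) + sum(M2 times) = 2 + 49 = 51
Lower bound = max(LB1, LB2) = max(45, 51) = 51

51


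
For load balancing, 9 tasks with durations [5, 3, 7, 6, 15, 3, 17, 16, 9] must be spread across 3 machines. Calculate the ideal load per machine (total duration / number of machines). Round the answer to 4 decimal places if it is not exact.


Total processing time = 5 + 3 + 7 + 6 + 15 + 3 + 17 + 16 + 9 = 81
Number of machines = 3
Ideal balanced load = 81 / 3 = 27.0

27.0


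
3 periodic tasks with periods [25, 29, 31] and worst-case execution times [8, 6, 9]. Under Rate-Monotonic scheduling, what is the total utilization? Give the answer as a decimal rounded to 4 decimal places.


Compute individual utilizations (exact fractions):
  Task 1: C/T = 8/25 (approx. 0.32)
  Task 2: C/T = 6/29 (approx. 0.2069)
  Task 3: C/T = 9/31 (approx. 0.2903)
Total utilization U = 8/25 + 6/29 + 9/31 = 18367/22475
Rounded to 4 decimal places: U = 0.8172
RM (Liu & Layland) bound for 3 tasks = 0.779763; compare with U = 18367/22475 (approx. 0.817219)
bound < U <= 1, so the RM sufficient condition is not met (inconclusive; an exact test such as response-time analysis is needed).

0.8172


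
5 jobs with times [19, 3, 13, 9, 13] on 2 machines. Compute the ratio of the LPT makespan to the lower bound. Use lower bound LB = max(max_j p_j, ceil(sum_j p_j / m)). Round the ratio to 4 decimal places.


LPT order: [19, 13, 13, 9, 3]
Machine loads after assignment: [28, 29]
LPT makespan = 29
Lower bound = max(max_job, ceil(total/2)) = max(19, 29) = 29
Ratio = 29 / 29 = 1.0

1.0


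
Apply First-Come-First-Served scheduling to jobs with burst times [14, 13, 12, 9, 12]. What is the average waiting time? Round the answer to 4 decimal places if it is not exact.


FCFS order (as given): [14, 13, 12, 9, 12]
Waiting times:
  Job 1: wait = 0
  Job 2: wait = 14
  Job 3: wait = 27
  Job 4: wait = 39
  Job 5: wait = 48
Sum of waiting times = 128
Average waiting time = 128/5 = 25.6

25.6


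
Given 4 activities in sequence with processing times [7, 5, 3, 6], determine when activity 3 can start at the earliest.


Activity 3 starts after activities 1 through 2 complete.
Predecessor durations: [7, 5]
ES = 7 + 5 = 12

12


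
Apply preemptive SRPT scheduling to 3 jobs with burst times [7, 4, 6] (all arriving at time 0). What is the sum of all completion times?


Since all jobs arrive at t=0, SRPT equals SPT ordering.
SPT order: [4, 6, 7]
Completion times:
  Job 1: p=4, C=4
  Job 2: p=6, C=10
  Job 3: p=7, C=17
Total completion time = 4 + 10 + 17 = 31

31


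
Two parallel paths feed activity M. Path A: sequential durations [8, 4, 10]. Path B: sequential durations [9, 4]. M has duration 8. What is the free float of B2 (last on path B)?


ES(B2) = sum of predecessors on chain B = 9
EF(B2) = ES + duration = 9 + 4 = 13
Successor of B2 is M. ES(M) = max(sum(A), sum(B)) = max(22, 13) = 22
Free float = ES(successor) - EF(current) = 22 - 13 = 9

9


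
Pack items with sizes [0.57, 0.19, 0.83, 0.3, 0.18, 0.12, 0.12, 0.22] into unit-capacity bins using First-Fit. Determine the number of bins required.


Place items sequentially using First-Fit:
  Item 0.57 -> new Bin 1
  Item 0.19 -> Bin 1 (now 0.76)
  Item 0.83 -> new Bin 2
  Item 0.3 -> new Bin 3
  Item 0.18 -> Bin 1 (now 0.94)
  Item 0.12 -> Bin 2 (now 0.95)
  Item 0.12 -> Bin 3 (now 0.42)
  Item 0.22 -> Bin 3 (now 0.64)
Total bins used = 3

3


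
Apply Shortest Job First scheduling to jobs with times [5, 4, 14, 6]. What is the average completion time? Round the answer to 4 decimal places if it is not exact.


SJF order (ascending): [4, 5, 6, 14]
Completion times:
  Job 1: burst=4, C=4
  Job 2: burst=5, C=9
  Job 3: burst=6, C=15
  Job 4: burst=14, C=29
Average completion = 57/4 = 14.25

14.25


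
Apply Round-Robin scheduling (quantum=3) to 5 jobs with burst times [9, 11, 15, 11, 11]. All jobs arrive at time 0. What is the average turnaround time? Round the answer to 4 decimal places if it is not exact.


Time quantum = 3
Execution trace:
  J1 runs 3 units, time = 3
  J2 runs 3 units, time = 6
  J3 runs 3 units, time = 9
  J4 runs 3 units, time = 12
  J5 runs 3 units, time = 15
  J1 runs 3 units, time = 18
  J2 runs 3 units, time = 21
  J3 runs 3 units, time = 24
  J4 runs 3 units, time = 27
  J5 runs 3 units, time = 30
  J1 runs 3 units, time = 33
  J2 runs 3 units, time = 36
  J3 runs 3 units, time = 39
  J4 runs 3 units, time = 42
  J5 runs 3 units, time = 45
  J2 runs 2 units, time = 47
  J3 runs 3 units, time = 50
  J4 runs 2 units, time = 52
  J5 runs 2 units, time = 54
  J3 runs 3 units, time = 57
Finish times: [33, 47, 57, 52, 54]
Average turnaround = 243/5 = 48.6

48.6


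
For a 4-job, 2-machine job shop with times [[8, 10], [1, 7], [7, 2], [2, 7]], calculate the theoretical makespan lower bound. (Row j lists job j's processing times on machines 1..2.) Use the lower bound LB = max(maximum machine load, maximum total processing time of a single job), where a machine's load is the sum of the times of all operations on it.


Machine loads:
  Machine 1: 8 + 1 + 7 + 2 = 18
  Machine 2: 10 + 7 + 2 + 7 = 26
Max machine load = 26
Job totals:
  Job 1: 18
  Job 2: 8
  Job 3: 9
  Job 4: 9
Max job total = 18
Lower bound = max(26, 18) = 26

26


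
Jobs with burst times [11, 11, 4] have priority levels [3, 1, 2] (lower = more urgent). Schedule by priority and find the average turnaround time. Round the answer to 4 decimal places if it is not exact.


Sort by priority (ascending = highest first):
Order: [(1, 11), (2, 4), (3, 11)]
Completion times:
  Priority 1, burst=11, C=11
  Priority 2, burst=4, C=15
  Priority 3, burst=11, C=26
Average turnaround = 52/3 = 17.3333

17.3333


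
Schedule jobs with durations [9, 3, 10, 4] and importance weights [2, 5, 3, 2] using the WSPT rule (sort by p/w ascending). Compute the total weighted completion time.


Compute p/w ratios and sort ascending (WSPT): [(3, 5), (4, 2), (10, 3), (9, 2)]
Compute weighted completion times:
  Job (p=3,w=5): C=3, w*C=5*3=15
  Job (p=4,w=2): C=7, w*C=2*7=14
  Job (p=10,w=3): C=17, w*C=3*17=51
  Job (p=9,w=2): C=26, w*C=2*26=52
Total weighted completion time = 132

132


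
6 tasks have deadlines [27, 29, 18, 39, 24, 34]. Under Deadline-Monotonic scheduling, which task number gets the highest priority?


Sort tasks by relative deadline (ascending):
  Task 3: deadline = 18
  Task 5: deadline = 24
  Task 1: deadline = 27
  Task 2: deadline = 29
  Task 6: deadline = 34
  Task 4: deadline = 39
Priority order (highest first): [3, 5, 1, 2, 6, 4]
Highest priority task = 3

3
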